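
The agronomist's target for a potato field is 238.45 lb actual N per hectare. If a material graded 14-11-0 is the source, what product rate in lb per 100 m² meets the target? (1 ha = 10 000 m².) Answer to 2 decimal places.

17.03 lb of product per hundred sq m

Product per hectare = 238.45 / 14% = 1703.21 lb.
Convert to per 100 m²: 1703.21 × 0.01 = 17.0321 lb.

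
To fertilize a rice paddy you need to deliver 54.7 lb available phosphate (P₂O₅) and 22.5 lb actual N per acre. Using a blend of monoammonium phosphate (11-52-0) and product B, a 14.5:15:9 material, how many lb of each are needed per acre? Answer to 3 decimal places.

77.360 lb monoammonium phosphate, 96.486 lb product B

Let a = lb of monoammonium phosphate, b = lb of product B (per acre).
P₂O₅: 0.52·a + 0.15·b = 54.7
N: 0.11·a + 0.145·b = 22.5
From row1: a = (54.7 − 0.15·b) / 0.52.
Into row2: 0.11·(54.7 − 0.15·b)/0.52 + 0.145·b = 22.5 → b = 96.4856, a = 77.3599.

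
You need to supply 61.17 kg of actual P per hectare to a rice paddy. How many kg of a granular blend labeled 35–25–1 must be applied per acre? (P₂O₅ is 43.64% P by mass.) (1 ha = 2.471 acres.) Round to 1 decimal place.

As P₂O₅: 61.17 / 0.4364 = 140.17 kg per hectare.
Product per hectare = 140.17 / 25% = 560.678 kg.
Convert to per acre: 560.678 × 0.404694 = 226.903 kg.

226.9 kg of product per acre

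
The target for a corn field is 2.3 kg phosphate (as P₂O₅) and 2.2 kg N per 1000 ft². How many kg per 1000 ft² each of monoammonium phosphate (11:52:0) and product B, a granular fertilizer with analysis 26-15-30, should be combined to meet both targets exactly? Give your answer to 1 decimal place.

Let a = kg of monoammonium phosphate, b = kg of product B (per 1000 ft²).
P₂O₅: 0.52·a + 0.15·b = 2.3
N: 0.11·a + 0.26·b = 2.2
Eliminate a: (row1) − 0.52/0.11·(row2) → -1.07909·b = -8.1, so b = 7.50632.
Back-substitute: a = (2.3 − 0.15·7.50632) / 0.52 = 2.25779.

2.3 kg monoammonium phosphate, 7.5 kg product B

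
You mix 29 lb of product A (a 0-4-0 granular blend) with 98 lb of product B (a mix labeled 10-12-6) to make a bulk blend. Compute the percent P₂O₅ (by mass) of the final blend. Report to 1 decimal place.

Total mass = 29 + 98 = 127 lb.
P₂O₅ mass = 4%×29 + 12%×98 = 12.92 lb.
% P₂O₅ = 12.92 / 127 = 10.1732%.

10.2% P₂O₅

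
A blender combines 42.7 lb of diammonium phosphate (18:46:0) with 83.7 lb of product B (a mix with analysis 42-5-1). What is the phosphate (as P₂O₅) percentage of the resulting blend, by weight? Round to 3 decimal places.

Total mass = 42.7 + 83.7 = 126.4 lb.
P₂O₅ mass = 46%×42.7 + 5%×83.7 = 23.827 lb.
% P₂O₅ = 23.827 / 126.4 = 18.85047%.

18.850% P₂O₅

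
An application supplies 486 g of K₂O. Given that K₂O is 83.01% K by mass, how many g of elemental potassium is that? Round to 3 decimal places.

K = 486 × 0.8301 = 403.4286 g.

403.429 g K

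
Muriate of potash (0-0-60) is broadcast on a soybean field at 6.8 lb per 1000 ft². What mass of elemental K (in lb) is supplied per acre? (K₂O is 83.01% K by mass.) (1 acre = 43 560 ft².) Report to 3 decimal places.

K₂O per 1000 ft² = 6.8 × 60% = 4.08 lb.
Elemental K = 4.08 × 0.8301 = 3.38681 lb per 1000 ft².
Convert to per acre: 3.38681 × 43.56 = 147.5294 lb.

147.529 lb K per acre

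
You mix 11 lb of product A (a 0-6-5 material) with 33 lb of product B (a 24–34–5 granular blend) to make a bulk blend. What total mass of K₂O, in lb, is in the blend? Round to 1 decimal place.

2.2 lb K₂O

K₂O mass = 5%×11 + 5%×33 = 2.2 lb.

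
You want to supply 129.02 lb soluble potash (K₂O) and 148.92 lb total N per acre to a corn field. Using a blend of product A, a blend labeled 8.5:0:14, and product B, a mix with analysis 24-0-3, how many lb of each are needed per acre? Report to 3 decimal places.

Per-acre balance (a = product A, b = product B):
K₂O: 0.14·a + 0.03·b = 129.02
N: 0.085·a + 0.24·b = 148.92
Eliminate a: (row1) − 0.14/0.085·(row2) → -0.365294·b = -116.26, so b = 318.2641.
Back-substitute: a = (129.02 − 0.03·318.2641) / 0.14 = 853.37198.

853.372 lb product A, 318.264 lb product B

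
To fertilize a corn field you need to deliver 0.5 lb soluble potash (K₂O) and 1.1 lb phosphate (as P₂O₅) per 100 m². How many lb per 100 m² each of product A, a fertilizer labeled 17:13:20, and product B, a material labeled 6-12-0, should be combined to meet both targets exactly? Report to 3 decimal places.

Let a = lb of product A, b = lb of product B (per 100 m²).
K₂O: 0.2·a + 0·b = 0.5
P₂O₅: 0.13·a + 0.12·b = 1.1
Solving simultaneously: a = 2.5, b = 6.45833.

2.500 lb product A, 6.458 lb product B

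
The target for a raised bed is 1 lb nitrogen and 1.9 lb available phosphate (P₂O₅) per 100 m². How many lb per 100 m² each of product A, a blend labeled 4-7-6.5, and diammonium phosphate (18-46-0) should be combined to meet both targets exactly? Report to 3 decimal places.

20.345 lb product A, 1.034 lb diammonium phosphate

Let a = lb of product A, b = lb of diammonium phosphate (per 100 m²).
N: 0.04·a + 0.18·b = 1
P₂O₅: 0.07·a + 0.46·b = 1.9
Eliminate b: (row1) − 0.18/0.46·(row2) → 0.0126087·a = 0.256522, so a = 20.3448.
Then b = (1.9 − 0.07·20.3448) / 0.46 = 1.03448.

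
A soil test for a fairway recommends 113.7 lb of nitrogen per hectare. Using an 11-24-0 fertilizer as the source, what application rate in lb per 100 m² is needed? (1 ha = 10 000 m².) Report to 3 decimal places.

10.336 lb of product per hundred sq m

Product per hectare = 113.7 / 11% = 1033.64 lb.
Convert to per 100 m²: 1033.64 × 0.01 = 10.3364 lb.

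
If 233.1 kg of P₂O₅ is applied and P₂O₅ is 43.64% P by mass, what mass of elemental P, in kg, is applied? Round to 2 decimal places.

101.72 kg P

P = 233.1 × 0.4364 = 101.7248 kg.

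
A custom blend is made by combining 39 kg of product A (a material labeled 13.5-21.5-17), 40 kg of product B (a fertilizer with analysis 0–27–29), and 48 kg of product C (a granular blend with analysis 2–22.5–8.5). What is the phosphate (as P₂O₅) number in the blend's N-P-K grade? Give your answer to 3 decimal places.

Total mass = 39 + 40 + 48 = 127 kg.
P₂O₅ mass = 21.5%×39 + 27%×40 + 22.5%×48 = 29.985 kg.
% P₂O₅ = 29.985 / 127 = 23.6102%.

23.610% P₂O₅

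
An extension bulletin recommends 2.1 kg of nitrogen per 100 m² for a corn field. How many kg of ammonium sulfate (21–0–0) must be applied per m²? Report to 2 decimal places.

Product per 100 m² = 2.1 / 21% = 10 kg.
Convert to per m²: 10 × 0.01 = 0.1 kg.

0.10 kg of product per sq m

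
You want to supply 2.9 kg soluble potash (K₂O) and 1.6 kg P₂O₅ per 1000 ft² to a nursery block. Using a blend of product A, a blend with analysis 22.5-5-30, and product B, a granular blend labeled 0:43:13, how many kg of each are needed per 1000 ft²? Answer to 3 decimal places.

8.482 kg product A, 2.735 kg product B

With a, b = kg per 1000 ft² of product A and product B:
K₂O: 0.3·a + 0.13·b = 2.9
P₂O₅: 0.05·a + 0.43·b = 1.6
From row1: a = (2.9 − 0.13·b) / 0.3.
Into row2: 0.05·(2.9 − 0.13·b)/0.3 + 0.43·b = 1.6 → b = 2.73469, a = 8.48163.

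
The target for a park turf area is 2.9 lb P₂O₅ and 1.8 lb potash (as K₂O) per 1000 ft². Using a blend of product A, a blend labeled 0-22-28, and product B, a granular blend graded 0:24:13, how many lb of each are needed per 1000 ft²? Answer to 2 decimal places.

Let a = lb of product A, b = lb of product B (per 1000 ft²).
P₂O₅: 0.22·a + 0.24·b = 2.9
K₂O: 0.28·a + 0.13·b = 1.8
Eliminate b: (row1) − 0.24/0.13·(row2) → -0.296923·a = -0.423077, so a = 1.42487.
Then b = (1.8 − 0.28·1.42487) / 0.13 = 10.7772.

1.42 lb product A, 10.78 lb product B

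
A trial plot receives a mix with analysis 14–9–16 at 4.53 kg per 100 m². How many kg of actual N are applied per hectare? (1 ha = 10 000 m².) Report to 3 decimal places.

nitrogen per 100 m² = 4.53 × 14% = 0.6342 kg.
Convert to per hectare: 0.6342 × 100 = 63.42 kg.

63.420 kg N per hectare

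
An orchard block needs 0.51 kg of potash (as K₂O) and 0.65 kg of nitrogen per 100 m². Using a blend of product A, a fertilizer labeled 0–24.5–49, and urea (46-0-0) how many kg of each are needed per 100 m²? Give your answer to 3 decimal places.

Let a = kg of product A, b = kg of urea (per 100 m²).
K₂O: 0.49·a + 0·b = 0.51
N: 0·a + 0.46·b = 0.65
Solving simultaneously: a = 1.04082, b = 1.41304.

1.041 kg product A, 1.413 kg urea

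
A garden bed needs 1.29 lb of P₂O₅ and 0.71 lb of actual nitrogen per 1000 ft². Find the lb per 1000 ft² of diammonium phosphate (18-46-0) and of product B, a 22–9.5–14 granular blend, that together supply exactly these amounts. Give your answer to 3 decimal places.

Per-1000 ft² balance (a = diammonium phosphate, b = product B):
P₂O₅: 0.46·a + 0.095·b = 1.29
N: 0.18·a + 0.22·b = 0.71
From row1: a = (1.29 − 0.095·b) / 0.46.
Into row2: 0.18·(1.29 − 0.095·b)/0.46 + 0.22·b = 0.71 → b = 1.12247, a = 2.57253.

2.573 lb diammonium phosphate, 1.122 lb product B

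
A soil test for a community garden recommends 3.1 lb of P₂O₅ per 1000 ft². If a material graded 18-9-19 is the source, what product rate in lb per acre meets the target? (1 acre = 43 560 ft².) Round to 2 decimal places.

Product per 1000 ft² = 3.1 / 9% = 34.4444 lb.
Convert to per acre: 34.4444 × 43.56 = 1500.4 lb.

1500.40 lb of product per acre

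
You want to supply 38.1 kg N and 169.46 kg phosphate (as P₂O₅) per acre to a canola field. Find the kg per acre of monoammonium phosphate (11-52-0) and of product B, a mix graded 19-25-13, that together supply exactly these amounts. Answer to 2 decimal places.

317.99 kg monoammonium phosphate, 16.43 kg product B

Let a = kg of monoammonium phosphate, b = kg of product B (per acre).
N: 0.11·a + 0.19·b = 38.1
P₂O₅: 0.52·a + 0.25·b = 169.46
From row1: a = (38.1 − 0.19·b) / 0.11.
Into row2: 0.52·(38.1 − 0.19·b)/0.11 + 0.25·b = 169.46 → b = 16.4292, a = 317.986.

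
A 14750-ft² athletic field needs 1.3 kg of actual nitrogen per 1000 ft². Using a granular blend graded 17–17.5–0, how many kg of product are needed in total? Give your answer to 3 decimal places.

112.794 kg

Product per 1000 ft² = 1.3 / 17% = 7.64706 kg.
Total product = 7.64706 × 14750 / 1000 = 112.7941 kg.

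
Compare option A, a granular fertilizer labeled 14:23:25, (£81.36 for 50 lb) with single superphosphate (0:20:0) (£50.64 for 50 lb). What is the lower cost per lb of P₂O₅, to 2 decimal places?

£5.06 per lb P₂O₅ (single superphosphate)

option A: P₂O₅ per bag = 50 × 23% = 11.5 lb; cost = 81.36 / 11.5 = £7.0748/lb P₂O₅.
single superphosphate: P₂O₅ per bag = 50 × 20% = 10 lb; cost = 50.64 / 10 = £5.0640/lb P₂O₅.
single superphosphate is cheaper.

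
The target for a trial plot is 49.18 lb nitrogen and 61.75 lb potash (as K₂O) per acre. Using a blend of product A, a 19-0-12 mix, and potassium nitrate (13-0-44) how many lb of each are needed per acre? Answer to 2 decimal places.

200.17 lb product A, 85.75 lb potassium nitrate

With a, b = lb per acre of product A and potassium nitrate:
N: 0.19·a + 0.13·b = 49.18
K₂O: 0.12·a + 0.44·b = 61.75
From row1: a = (49.18 − 0.13·b) / 0.19.
Into row2: 0.12·(49.18 − 0.13·b)/0.19 + 0.44·b = 61.75 → b = 85.7485, a = 200.172.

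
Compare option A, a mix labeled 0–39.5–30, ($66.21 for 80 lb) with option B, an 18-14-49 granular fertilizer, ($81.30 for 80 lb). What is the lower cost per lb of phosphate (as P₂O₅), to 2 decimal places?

option A: P₂O₅ per bag = 80 × 39.5% = 31.6 lb; cost = 66.21 / 31.6 = $2.0953/lb P₂O₅.
option B: P₂O₅ per bag = 80 × 14% = 11.2 lb; cost = 81.30 / 11.2 = $7.2589/lb P₂O₅.
option A is cheaper.

$2.10 per lb P₂O₅ (option A)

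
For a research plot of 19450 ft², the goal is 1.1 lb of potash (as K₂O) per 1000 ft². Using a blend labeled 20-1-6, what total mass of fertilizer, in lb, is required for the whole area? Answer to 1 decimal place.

Product per 1000 ft² = 1.1 / 6% = 18.3333 lb.
Total product = 18.3333 × 19450 / 1000 = 356.583 lb.

356.6 lb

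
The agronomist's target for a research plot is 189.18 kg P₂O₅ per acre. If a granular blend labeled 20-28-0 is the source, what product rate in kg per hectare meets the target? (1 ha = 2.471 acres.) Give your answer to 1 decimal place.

1669.5 kg of product per hectare

Product per acre = 189.18 / 28% = 675.643 kg.
Convert to per hectare: 675.643 × 2.471 = 1669.51 kg.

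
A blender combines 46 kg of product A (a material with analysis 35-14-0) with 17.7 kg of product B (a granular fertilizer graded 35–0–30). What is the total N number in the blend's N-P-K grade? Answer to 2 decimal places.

35.00% N

Total mass = 46 + 17.7 = 63.7 kg.
N mass = 35%×46 + 35%×17.7 = 22.295 kg.
% N = 22.295 / 63.7 = 35%.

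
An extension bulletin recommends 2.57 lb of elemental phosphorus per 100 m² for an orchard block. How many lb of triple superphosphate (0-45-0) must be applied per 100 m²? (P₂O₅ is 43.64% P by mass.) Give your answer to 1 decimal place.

As P₂O₅: 2.57 / 0.4364 = 5.88909 lb per 100 m².
Product per 100 m² = 5.88909 / 45% = 13.0869 lb.

13.1 lb of product per hundred sq m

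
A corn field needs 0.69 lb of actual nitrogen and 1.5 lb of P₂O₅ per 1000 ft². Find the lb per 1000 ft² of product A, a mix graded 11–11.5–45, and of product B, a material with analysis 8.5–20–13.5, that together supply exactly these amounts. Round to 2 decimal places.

Per-1000 ft² balance (a = product A, b = product B):
N: 0.11·a + 0.085·b = 0.69
P₂O₅: 0.115·a + 0.2·b = 1.5
From row1: a = (0.69 − 0.085·b) / 0.11.
Into row2: 0.115·(0.69 − 0.085·b)/0.11 + 0.2·b = 1.5 → b = 7.00613, a = 0.858896.

0.86 lb product A, 7.01 lb product B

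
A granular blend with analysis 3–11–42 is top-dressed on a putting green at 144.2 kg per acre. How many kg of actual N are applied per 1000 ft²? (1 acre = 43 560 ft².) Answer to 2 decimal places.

nitrogen per acre = 144.2 × 3% = 4.326 kg.
Convert to per 1000 ft²: 4.326 × 0.0229568 = 0.0993113 kg.

0.10 kg N per thousand sq ft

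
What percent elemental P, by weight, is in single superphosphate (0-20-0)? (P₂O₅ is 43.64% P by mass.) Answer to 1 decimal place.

8.7% P

%P = 20 × 0.4364 = 8.728%.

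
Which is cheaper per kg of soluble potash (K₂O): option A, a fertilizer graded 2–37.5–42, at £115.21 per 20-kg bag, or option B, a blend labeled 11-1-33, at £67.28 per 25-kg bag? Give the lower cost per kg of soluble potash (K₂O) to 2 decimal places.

option A: K₂O per bag = 20 × 42% = 8.4 kg; cost = 115.21 / 8.4 = £13.7155/kg K₂O.
option B: K₂O per bag = 25 × 33% = 8.25 kg; cost = 67.28 / 8.25 = £8.1552/kg K₂O.
option B is cheaper.

£8.16 per kg K₂O (option B)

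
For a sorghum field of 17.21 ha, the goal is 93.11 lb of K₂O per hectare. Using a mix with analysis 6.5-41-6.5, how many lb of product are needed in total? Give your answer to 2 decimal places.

Product per hectare = 93.11 / 6.5% = 1432.46 lb.
Total product = 1432.46 × 17.21 = 24652.663 lb.

24652.66 lb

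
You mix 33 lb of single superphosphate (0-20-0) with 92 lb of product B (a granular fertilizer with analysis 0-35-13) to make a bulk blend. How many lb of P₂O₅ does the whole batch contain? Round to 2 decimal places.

38.80 lb P₂O₅

P₂O₅ mass = 20%×33 + 35%×92 = 38.8 lb.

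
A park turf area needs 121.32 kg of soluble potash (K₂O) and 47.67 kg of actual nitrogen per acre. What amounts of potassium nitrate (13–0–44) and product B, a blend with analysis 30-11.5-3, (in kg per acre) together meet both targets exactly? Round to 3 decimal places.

272.958 kg potassium nitrate, 40.618 kg product B

Let a = kg of potassium nitrate, b = kg of product B (per acre).
K₂O: 0.44·a + 0.03·b = 121.32
N: 0.13·a + 0.3·b = 47.67
Eliminate a: (row1) − 0.44/0.13·(row2) → -0.985385·b = -40.0246, so b = 40.6183.
Back-substitute: a = (121.32 − 0.03·40.6183) / 0.44 = 272.9578.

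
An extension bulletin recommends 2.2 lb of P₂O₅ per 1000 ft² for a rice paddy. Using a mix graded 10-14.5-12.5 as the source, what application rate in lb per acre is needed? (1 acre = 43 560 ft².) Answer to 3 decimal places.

660.910 lb of product per acre

Product per 1000 ft² = 2.2 / 14.5% = 15.1724 lb.
Convert to per acre: 15.1724 × 43.56 = 660.9103 lb.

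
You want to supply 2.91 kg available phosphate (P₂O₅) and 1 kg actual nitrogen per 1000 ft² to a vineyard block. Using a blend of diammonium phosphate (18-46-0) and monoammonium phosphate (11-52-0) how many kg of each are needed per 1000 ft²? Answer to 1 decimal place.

4.6 kg diammonium phosphate, 1.5 kg monoammonium phosphate

Let a = kg of diammonium phosphate, b = kg of monoammonium phosphate (per 1000 ft²).
P₂O₅: 0.46·a + 0.52·b = 2.91
N: 0.18·a + 0.11·b = 1
From row1: a = (2.91 − 0.52·b) / 0.46.
Into row2: 0.18·(2.91 − 0.52·b)/0.46 + 0.11·b = 1 → b = 1.48372, a = 4.64884.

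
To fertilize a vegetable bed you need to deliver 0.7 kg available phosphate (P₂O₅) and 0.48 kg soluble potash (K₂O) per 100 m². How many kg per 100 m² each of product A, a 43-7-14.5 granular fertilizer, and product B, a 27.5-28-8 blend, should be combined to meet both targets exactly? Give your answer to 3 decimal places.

2.240 kg product A, 1.940 kg product B

Let a = kg of product A, b = kg of product B (per 100 m²).
P₂O₅: 0.07·a + 0.28·b = 0.7
K₂O: 0.145·a + 0.08·b = 0.48
Eliminate b: (row1) − 0.28/0.08·(row2) → -0.4375·a = -0.98, so a = 2.24.
Then b = (0.48 − 0.145·2.24) / 0.08 = 1.94.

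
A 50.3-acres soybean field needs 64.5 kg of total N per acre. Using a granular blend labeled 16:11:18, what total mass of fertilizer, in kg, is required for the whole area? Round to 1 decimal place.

Product per acre = 64.5 / 16% = 403.125 kg.
Total product = 403.125 × 50.3 = 20277.19 kg.

20277.2 kg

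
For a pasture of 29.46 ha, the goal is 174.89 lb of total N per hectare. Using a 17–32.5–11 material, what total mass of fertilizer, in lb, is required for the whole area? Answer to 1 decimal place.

Product per hectare = 174.89 / 17% = 1028.76 lb.
Total product = 1028.76 × 29.46 = 30307.41 lb.

30307.4 lb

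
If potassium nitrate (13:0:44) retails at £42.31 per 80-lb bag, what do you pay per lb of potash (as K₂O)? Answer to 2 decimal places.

K₂O in bag = 80 × 44% = 35.2 lb.
Cost per lb K₂O = £42.31 / 35.2 = £1.2020.

£1.20 per lb K₂O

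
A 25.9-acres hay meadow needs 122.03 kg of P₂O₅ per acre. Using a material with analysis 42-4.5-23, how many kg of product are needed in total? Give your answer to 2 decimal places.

70235.04 kg

Product per acre = 122.03 / 4.5% = 2711.78 kg.
Total product = 2711.78 × 25.9 = 70235.044 kg.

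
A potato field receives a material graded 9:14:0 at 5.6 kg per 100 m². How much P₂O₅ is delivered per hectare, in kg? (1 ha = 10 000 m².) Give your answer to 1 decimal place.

78.4 kg P₂O₅ per hectare

P₂O₅ per 100 m² = 5.6 × 14% = 0.784 kg.
Convert to per hectare: 0.784 × 100 = 78.4 kg.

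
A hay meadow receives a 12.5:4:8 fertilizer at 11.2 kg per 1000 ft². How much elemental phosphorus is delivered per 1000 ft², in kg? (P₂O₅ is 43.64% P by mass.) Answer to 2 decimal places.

P₂O₅ per 1000 ft² = 11.2 × 4% = 0.448 kg.
Elemental P = 0.448 × 0.4364 = 0.195507 kg per 1000 ft².

0.20 kg P per thousand sq ft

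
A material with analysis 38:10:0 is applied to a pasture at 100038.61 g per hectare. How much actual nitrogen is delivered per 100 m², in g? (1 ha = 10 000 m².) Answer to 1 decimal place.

380.1 g N per hundred sq m

nitrogen per hectare = 100038.61 × 38% = 38014.7 g.
Convert to per 100 m²: 38014.7 × 0.01 = 380.147 g.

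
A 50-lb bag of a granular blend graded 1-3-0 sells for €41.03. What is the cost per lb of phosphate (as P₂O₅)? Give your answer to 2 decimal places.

€27.35 per lb P₂O₅

P₂O₅ in bag = 50 × 3% = 1.5 lb.
Cost per lb P₂O₅ = €41.03 / 1.5 = €27.3533.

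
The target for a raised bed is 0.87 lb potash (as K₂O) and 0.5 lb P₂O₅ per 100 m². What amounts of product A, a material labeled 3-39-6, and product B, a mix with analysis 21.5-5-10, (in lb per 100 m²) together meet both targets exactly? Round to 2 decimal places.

Let a = lb of product A, b = lb of product B (per 100 m²).
K₂O: 0.06·a + 0.1·b = 0.87
P₂O₅: 0.39·a + 0.05·b = 0.5
Eliminate a: (row1) − 0.06/0.39·(row2) → 0.0923077·b = 0.793077, so b = 8.59167.
Back-substitute: a = (0.87 − 0.1·8.59167) / 0.06 = 0.180556.

0.18 lb product A, 8.59 lb product B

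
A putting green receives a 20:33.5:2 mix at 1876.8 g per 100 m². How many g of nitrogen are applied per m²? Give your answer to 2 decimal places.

nitrogen per 100 m² = 1876.8 × 20% = 375.36 g.
Convert to per m²: 375.36 × 0.01 = 3.7536 g.

3.75 g N per sq m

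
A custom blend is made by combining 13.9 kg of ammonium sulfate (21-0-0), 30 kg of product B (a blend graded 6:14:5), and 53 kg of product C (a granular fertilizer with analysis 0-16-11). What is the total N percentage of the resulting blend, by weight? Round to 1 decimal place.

Total mass = 13.9 + 30 + 53 = 96.9 kg.
N mass = 21%×13.9 + 6%×30 + 0%×53 = 4.719 kg.
% N = 4.719 / 96.9 = 4.86997%.

4.9% N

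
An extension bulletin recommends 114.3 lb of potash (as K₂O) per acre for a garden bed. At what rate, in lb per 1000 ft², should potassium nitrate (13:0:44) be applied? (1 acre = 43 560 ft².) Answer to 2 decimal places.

Product per acre = 114.3 / 44% = 259.773 lb.
Convert to per 1000 ft²: 259.773 × 0.0229568 = 5.96356 lb.

5.96 lb of product per thousand sq ft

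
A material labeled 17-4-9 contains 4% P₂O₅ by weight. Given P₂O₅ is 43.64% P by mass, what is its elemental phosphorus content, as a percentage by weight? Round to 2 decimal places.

1.75% P

%P = 4 × 0.4364 = 1.7456%.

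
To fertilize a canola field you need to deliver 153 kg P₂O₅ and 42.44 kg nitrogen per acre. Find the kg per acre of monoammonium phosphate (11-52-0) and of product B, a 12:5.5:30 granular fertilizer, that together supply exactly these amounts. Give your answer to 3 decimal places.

284.398 kg monoammonium phosphate, 92.969 kg product B

Let a = kg of monoammonium phosphate, b = kg of product B (per acre).
P₂O₅: 0.52·a + 0.055·b = 153
N: 0.11·a + 0.12·b = 42.44
Eliminate b: (row1) − 0.055/0.12·(row2) → 0.469583·a = 133.548, so a = 284.3975.
Then b = (42.44 − 0.11·284.3975) / 0.12 = 92.9689.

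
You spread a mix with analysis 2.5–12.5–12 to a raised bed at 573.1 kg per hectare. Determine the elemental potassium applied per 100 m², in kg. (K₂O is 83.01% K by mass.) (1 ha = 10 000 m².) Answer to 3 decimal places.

0.571 kg K per hundred sq m

K₂O per hectare = 573.1 × 12% = 68.772 kg.
Elemental K = 68.772 × 0.8301 = 57.0876 kg per hectare.
Convert to per 100 m²: 57.0876 × 0.01 = 0.570876 kg.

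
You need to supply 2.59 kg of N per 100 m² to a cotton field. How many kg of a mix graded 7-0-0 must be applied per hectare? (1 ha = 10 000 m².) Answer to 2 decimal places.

Product per 100 m² = 2.59 / 7% = 37 kg.
Convert to per hectare: 37 × 100 = 3700 kg.

3700.00 kg of product per hectare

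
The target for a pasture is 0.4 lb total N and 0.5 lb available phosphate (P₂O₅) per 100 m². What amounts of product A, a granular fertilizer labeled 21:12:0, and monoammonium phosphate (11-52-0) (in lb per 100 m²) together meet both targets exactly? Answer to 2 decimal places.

With a, b = lb per 100 m² of product A and monoammonium phosphate:
N: 0.21·a + 0.11·b = 0.4
P₂O₅: 0.12·a + 0.52·b = 0.5
From row1: a = (0.4 − 0.11·b) / 0.21.
Into row2: 0.12·(0.4 − 0.11·b)/0.21 + 0.52·b = 0.5 → b = 0.59375, a = 1.59375.

1.59 lb product A, 0.59 lb monoammonium phosphate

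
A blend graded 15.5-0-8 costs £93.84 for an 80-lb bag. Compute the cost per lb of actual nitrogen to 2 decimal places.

£7.57 per lb N

N in bag = 80 × 15.5% = 12.4 lb.
Cost per lb N = £93.84 / 12.4 = £7.5677.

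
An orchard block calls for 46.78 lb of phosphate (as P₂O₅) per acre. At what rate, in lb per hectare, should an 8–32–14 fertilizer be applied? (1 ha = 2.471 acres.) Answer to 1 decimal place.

361.2 lb of product per hectare

Product per acre = 46.78 / 32% = 146.188 lb.
Convert to per hectare: 146.188 × 2.471 = 361.229 lb.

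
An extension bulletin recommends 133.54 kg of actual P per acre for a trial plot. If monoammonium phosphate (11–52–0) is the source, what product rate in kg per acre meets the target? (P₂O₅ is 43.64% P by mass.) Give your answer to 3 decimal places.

588.469 kg of product per acre

As P₂O₅: 133.54 / 0.4364 = 306.004 kg per acre.
Product per acre = 306.004 / 52% = 588.4686 kg.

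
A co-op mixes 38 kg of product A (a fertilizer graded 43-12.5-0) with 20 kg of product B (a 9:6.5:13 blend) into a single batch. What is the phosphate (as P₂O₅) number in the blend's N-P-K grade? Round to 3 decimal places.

10.431% P₂O₅

Total mass = 38 + 20 = 58 kg.
P₂O₅ mass = 12.5%×38 + 6.5%×20 = 6.05 kg.
% P₂O₅ = 6.05 / 58 = 10.43103%.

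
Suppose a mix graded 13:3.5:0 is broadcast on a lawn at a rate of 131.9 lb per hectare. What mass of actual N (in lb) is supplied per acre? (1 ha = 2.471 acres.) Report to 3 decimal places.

nitrogen per hectare = 131.9 × 13% = 17.147 lb.
Convert to per acre: 17.147 × 0.404694 = 6.9393 lb.

6.939 lb N per acre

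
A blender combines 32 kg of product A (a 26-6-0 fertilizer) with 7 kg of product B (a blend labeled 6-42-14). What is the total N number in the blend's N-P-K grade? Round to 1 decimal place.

22.4% N

Total mass = 32 + 7 = 39 kg.
N mass = 26%×32 + 6%×7 = 8.74 kg.
% N = 8.74 / 39 = 22.4103%.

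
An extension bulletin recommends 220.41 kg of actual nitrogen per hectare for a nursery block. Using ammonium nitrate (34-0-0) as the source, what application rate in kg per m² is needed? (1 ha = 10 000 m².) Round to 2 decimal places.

0.06 kg of product per sq m

Product per hectare = 220.41 / 34% = 648.265 kg.
Convert to per m²: 648.265 × 0.0001 = 0.0648265 kg.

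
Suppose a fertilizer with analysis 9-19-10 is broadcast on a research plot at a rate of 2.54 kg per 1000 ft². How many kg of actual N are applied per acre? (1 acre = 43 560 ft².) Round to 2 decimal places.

nitrogen per 1000 ft² = 2.54 × 9% = 0.2286 kg.
Convert to per acre: 0.2286 × 43.56 = 9.95782 kg.

9.96 kg N per acre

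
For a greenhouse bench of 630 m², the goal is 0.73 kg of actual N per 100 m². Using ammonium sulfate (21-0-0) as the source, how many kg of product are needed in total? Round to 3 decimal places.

21.900 kg

Product per 100 m² = 0.73 / 21% = 3.47619 kg.
Total product = 3.47619 × 630 / 100 = 21.9 kg.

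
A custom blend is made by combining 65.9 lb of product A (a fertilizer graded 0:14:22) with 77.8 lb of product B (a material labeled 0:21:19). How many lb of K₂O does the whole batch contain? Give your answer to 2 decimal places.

K₂O mass = 22%×65.9 + 19%×77.8 = 29.28 lb.

29.28 lb K₂O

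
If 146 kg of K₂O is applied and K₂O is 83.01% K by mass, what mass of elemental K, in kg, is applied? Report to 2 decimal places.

K = 146 × 0.8301 = 121.1946 kg.

121.19 kg K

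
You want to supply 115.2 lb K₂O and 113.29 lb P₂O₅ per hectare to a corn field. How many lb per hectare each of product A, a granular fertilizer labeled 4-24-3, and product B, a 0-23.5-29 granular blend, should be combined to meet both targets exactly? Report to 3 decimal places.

92.440 lb product A, 387.679 lb product B

Per-hectare balance (a = product A, b = product B):
K₂O: 0.03·a + 0.29·b = 115.2
P₂O₅: 0.24·a + 0.235·b = 113.29
From row1: a = (115.2 − 0.29·b) / 0.03.
Into row2: 0.24·(115.2 − 0.29·b)/0.03 + 0.235·b = 113.29 → b = 387.6787, a = 92.4396.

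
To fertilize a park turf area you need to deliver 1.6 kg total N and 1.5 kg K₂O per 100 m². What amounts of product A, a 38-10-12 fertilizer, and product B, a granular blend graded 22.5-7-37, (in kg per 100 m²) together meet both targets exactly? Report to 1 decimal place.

Let a = kg of product A, b = kg of product B (per 100 m²).
N: 0.38·a + 0.225·b = 1.6
K₂O: 0.12·a + 0.37·b = 1.5
From row1: a = (1.6 − 0.225·b) / 0.38.
Into row2: 0.12·(1.6 − 0.225·b)/0.38 + 0.37·b = 1.5 → b = 3.32746, a = 2.24032.

2.2 kg product A, 3.3 kg product B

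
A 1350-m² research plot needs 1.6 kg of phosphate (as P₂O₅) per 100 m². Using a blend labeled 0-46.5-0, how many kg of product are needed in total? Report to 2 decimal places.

Product per 100 m² = 1.6 / 46.5% = 3.44086 kg.
Total product = 3.44086 × 1350 / 100 = 46.4516 kg.

46.45 kg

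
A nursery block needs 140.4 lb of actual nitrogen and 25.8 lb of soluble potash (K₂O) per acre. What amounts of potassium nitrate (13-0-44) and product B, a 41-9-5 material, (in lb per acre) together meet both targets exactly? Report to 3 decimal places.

20.460 lb potassium nitrate, 335.952 lb product B

With a, b = lb per acre of potassium nitrate and product B:
N: 0.13·a + 0.41·b = 140.4
K₂O: 0.44·a + 0.05·b = 25.8
Solving simultaneously: a = 20.46003, b = 335.9517.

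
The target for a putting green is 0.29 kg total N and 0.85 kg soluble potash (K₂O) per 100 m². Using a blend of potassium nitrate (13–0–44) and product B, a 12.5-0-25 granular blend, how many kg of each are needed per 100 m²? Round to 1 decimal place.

1.5 kg potassium nitrate, 0.8 kg product B

With a, b = kg per 100 m² of potassium nitrate and product B:
N: 0.13·a + 0.125·b = 0.29
K₂O: 0.44·a + 0.25·b = 0.85
Solving simultaneously: a = 1.5, b = 0.76.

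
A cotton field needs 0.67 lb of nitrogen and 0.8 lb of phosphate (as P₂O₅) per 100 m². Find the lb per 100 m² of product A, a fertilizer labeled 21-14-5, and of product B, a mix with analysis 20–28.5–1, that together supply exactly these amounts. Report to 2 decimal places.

0.97 lb product A, 2.33 lb product B

Let a = lb of product A, b = lb of product B (per 100 m²).
N: 0.21·a + 0.2·b = 0.67
P₂O₅: 0.14·a + 0.285·b = 0.8
Eliminate a: (row1) − 0.21/0.14·(row2) → -0.2275·b = -0.53, so b = 2.32967.
Back-substitute: a = (0.67 − 0.2·2.32967) / 0.21 = 0.971743.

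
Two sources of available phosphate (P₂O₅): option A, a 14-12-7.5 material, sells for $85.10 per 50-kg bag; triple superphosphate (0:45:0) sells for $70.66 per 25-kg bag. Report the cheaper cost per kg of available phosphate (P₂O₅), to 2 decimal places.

option A: P₂O₅ per bag = 50 × 12% = 6 kg; cost = 85.10 / 6 = $14.1833/kg P₂O₅.
triple superphosphate: P₂O₅ per bag = 25 × 45% = 11.25 kg; cost = 70.66 / 11.25 = $6.2809/kg P₂O₅.
triple superphosphate is cheaper.

$6.28 per kg P₂O₅ (triple superphosphate)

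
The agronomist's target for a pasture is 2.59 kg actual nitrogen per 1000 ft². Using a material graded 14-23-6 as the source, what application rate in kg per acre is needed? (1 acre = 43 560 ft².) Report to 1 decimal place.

Product per 1000 ft² = 2.59 / 14% = 18.5 kg.
Convert to per acre: 18.5 × 43.56 = 805.86 kg.

805.9 kg of product per acre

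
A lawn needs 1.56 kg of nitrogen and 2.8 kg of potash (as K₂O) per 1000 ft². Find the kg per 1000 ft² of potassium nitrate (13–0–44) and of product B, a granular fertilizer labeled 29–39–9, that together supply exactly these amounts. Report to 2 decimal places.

Per-1000 ft² balance (a = potassium nitrate, b = product B):
N: 0.13·a + 0.29·b = 1.56
K₂O: 0.44·a + 0.09·b = 2.8
Solving simultaneously: a = 5.79465, b = 2.78171.

5.79 kg potassium nitrate, 2.78 kg product B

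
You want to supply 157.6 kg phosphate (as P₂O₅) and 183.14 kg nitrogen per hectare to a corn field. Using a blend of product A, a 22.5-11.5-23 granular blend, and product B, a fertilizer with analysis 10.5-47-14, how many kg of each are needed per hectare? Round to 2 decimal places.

742.22 kg product A, 153.71 kg product B

Let a = kg of product A, b = kg of product B (per hectare).
P₂O₅: 0.115·a + 0.47·b = 157.6
N: 0.225·a + 0.105·b = 183.14
Solving simultaneously: a = 742.224, b = 153.711.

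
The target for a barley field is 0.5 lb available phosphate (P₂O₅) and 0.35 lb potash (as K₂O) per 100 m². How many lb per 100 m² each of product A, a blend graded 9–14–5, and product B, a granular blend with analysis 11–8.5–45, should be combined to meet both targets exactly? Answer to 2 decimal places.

3.32 lb product A, 0.41 lb product B

Per-100 m² balance (a = product A, b = product B):
P₂O₅: 0.14·a + 0.085·b = 0.5
K₂O: 0.05·a + 0.45·b = 0.35
Eliminate b: (row1) − 0.085/0.45·(row2) → 0.130556·a = 0.433889, so a = 3.3234.
Then b = (0.35 − 0.05·3.3234) / 0.45 = 0.408511.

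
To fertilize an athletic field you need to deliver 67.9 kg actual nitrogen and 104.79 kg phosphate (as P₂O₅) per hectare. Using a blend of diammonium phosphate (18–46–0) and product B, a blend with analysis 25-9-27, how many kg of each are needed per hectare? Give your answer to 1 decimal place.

203.3 kg diammonium phosphate, 125.2 kg product B

Per-hectare balance (a = diammonium phosphate, b = product B):
N: 0.18·a + 0.25·b = 67.9
P₂O₅: 0.46·a + 0.09·b = 104.79
Solving simultaneously: a = 203.305, b = 125.221.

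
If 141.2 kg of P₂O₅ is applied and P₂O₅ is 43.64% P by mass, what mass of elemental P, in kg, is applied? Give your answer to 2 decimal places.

61.62 kg P

P = 141.2 × 0.4364 = 61.6197 kg.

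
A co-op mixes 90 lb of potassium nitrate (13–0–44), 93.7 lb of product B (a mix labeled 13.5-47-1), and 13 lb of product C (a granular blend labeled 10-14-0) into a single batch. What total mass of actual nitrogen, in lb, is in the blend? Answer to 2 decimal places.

25.65 lb N

N mass = 13%×90 + 13.5%×93.7 + 10%×13 = 25.6495 lb.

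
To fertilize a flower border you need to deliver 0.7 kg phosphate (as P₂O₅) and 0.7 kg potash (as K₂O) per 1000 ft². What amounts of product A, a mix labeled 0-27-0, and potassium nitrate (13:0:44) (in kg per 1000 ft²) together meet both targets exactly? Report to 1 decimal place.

2.6 kg product A, 1.6 kg potassium nitrate

Let a = kg of product A, b = kg of potassium nitrate (per 1000 ft²).
P₂O₅: 0.27·a + 0·b = 0.7
K₂O: 0·a + 0.44·b = 0.7
Solving simultaneously: a = 2.59259, b = 1.59091.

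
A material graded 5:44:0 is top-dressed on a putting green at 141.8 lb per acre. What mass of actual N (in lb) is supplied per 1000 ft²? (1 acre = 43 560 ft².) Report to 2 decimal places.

nitrogen per acre = 141.8 × 5% = 7.09 lb.
Convert to per 1000 ft²: 7.09 × 0.0229568 = 0.162764 lb.

0.16 lb N per thousand sq ft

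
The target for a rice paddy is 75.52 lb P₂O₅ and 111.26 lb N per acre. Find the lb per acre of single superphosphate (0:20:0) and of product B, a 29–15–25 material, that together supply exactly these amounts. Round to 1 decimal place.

89.9 lb single superphosphate, 383.7 lb product B

With a, b = lb per acre of single superphosphate and product B:
P₂O₅: 0.2·a + 0.15·b = 75.52
N: 0·a + 0.29·b = 111.26
Solving simultaneously: a = 89.8586, b = 383.655.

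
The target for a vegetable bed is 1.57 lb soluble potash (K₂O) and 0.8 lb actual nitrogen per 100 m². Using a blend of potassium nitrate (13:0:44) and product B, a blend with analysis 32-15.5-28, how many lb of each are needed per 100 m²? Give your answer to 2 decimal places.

2.67 lb potassium nitrate, 1.42 lb product B

With a, b = lb per 100 m² of potassium nitrate and product B:
K₂O: 0.44·a + 0.28·b = 1.57
N: 0.13·a + 0.32·b = 0.8
Eliminate a: (row1) − 0.44/0.13·(row2) → -0.803077·b = -1.13769, so b = 1.41667.
Back-substitute: a = (1.57 − 0.28·1.41667) / 0.44 = 2.66667.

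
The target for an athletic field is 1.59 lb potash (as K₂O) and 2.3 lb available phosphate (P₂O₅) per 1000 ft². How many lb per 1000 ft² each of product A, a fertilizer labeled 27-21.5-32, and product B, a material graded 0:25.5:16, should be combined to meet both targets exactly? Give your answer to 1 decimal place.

With a, b = lb per 1000 ft² of product A and product B:
K₂O: 0.32·a + 0.16·b = 1.59
P₂O₅: 0.215·a + 0.255·b = 2.3
Eliminate a: (row1) − 0.32/0.215·(row2) → -0.219535·b = -1.83326, so b = 8.35064.
Back-substitute: a = (1.59 − 0.16·8.35064) / 0.32 = 0.793432.

0.8 lb product A, 8.4 lb product B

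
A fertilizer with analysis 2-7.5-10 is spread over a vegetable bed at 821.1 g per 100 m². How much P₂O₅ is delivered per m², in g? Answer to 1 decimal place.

0.6 g P₂O₅ per sq m

P₂O₅ per 100 m² = 821.1 × 7.5% = 61.5825 g.
Convert to per m²: 61.5825 × 0.01 = 0.615825 g.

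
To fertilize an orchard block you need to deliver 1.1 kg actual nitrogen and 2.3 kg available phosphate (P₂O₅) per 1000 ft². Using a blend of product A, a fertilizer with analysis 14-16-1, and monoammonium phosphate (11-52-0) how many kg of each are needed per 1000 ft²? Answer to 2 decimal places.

5.78 kg product A, 2.64 kg monoammonium phosphate

Per-1000 ft² balance (a = product A, b = monoammonium phosphate):
N: 0.14·a + 0.11·b = 1.1
P₂O₅: 0.16·a + 0.52·b = 2.3
From row1: a = (1.1 − 0.11·b) / 0.14.
Into row2: 0.16·(1.1 − 0.11·b)/0.14 + 0.52·b = 2.3 → b = 2.64493, a = 5.77899.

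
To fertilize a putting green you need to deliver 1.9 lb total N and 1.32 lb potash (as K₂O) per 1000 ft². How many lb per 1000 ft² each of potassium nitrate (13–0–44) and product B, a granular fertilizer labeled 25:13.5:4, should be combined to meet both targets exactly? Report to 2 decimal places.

2.42 lb potassium nitrate, 6.34 lb product B

Per-1000 ft² balance (a = potassium nitrate, b = product B):
N: 0.13·a + 0.25·b = 1.9
K₂O: 0.44·a + 0.04·b = 1.32
Eliminate b: (row1) − 0.25/0.04·(row2) → -2.62·a = -6.35, so a = 2.42366.
Then b = (1.32 − 0.44·2.42366) / 0.04 = 6.33969.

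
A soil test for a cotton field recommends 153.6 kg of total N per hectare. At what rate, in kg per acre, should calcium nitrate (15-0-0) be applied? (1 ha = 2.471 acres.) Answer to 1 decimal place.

414.4 kg of product per acre

Product per hectare = 153.6 / 15% = 1024 kg.
Convert to per acre: 1024 × 0.404694 = 414.407 kg.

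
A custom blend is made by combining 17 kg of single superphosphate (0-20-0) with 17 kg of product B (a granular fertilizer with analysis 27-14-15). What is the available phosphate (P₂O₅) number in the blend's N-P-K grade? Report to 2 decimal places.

17.00% P₂O₅

Total mass = 17 + 17 = 34 kg.
P₂O₅ mass = 20%×17 + 14%×17 = 5.78 kg.
% P₂O₅ = 5.78 / 34 = 17%.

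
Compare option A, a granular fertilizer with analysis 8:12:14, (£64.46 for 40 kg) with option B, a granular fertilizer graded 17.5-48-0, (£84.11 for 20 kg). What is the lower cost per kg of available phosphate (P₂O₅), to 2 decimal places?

£8.76 per kg P₂O₅ (option B)

option A: P₂O₅ per bag = 40 × 12% = 4.8 kg; cost = 64.46 / 4.8 = £13.4292/kg P₂O₅.
option B: P₂O₅ per bag = 20 × 48% = 9.6 kg; cost = 84.11 / 9.6 = £8.7615/kg P₂O₅.
option B is cheaper.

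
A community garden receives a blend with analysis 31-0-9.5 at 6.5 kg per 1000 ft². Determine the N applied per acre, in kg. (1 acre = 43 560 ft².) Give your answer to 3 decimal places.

87.773 kg N per acre

nitrogen per 1000 ft² = 6.5 × 31% = 2.015 kg.
Convert to per acre: 2.015 × 43.56 = 87.7734 kg.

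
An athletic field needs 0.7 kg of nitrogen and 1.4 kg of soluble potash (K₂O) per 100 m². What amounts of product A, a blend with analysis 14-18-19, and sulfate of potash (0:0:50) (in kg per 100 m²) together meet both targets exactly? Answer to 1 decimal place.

Let a = kg of product A, b = kg of sulfate of potash (per 100 m²).
N: 0.14·a + 0·b = 0.7
K₂O: 0.19·a + 0.5·b = 1.4
Solving simultaneously: a = 5, b = 0.9.

5.0 kg product A, 0.9 kg sulfate of potash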